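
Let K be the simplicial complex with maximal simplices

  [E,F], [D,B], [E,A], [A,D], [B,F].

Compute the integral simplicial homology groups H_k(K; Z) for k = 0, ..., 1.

Order the vertices as A < B < D < E < F. Listing each simplex with vertices in this order, K has dimension 1 with simplices:

  0-simplices (5): A, B, D, E, F
  1-simplices (5): AD, AE, BD, BF, EF

Hence C_0 ≅ Z^5, C_1 ≅ Z^5.

∂_1: C_1 → C_0 is given by ∂[p,q] = [q] − [p].
This gives a 5×5 integer matrix of rank 4; reducing to Smith normal form yields diagonal entries (1,1,1,1).

Computing H_k = (kernel of ∂_k) / (image of ∂_{k+1}):

  H_0: rank C_0 − rank ∂_1 = 5 − 4 = 1, and the invariant factors of ∂_1 are all 1, so H_0 = Z.
  H_1: rank ker ∂_1 − rank ∂_2 = (5 − 4) − 0 = 1, and there is no ∂_2, so H_1 = Z.

(K is a triangulation of the circle S^1.)

H_0 ≅ Z,  H_1 ≅ Z.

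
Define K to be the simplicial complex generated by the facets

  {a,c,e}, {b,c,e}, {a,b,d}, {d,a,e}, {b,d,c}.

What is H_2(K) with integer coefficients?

H_2 ≅ 0.

Fix the vertex order a < b < c < d < e and write every simplex with vertices in increasing order. Then dim K = 2 and the simplices of K are:

  0-simplices (5): a, b, c, d, e
  1-simplices (10): ab, ac, ad, ae, bc, bd, be, cd, ce, de
  2-simplices (5): abd, ace, ade, bcd, bce

Hence C_0 ≅ Z^5, C_1 ≅ Z^10, C_2 ≅ Z^5.

∂_1: C_1 → C_0 sends each edge [p,q] (with p < q) to q − p.
The resulting 5×10 matrix has rank 4, and its Smith normal form has invariant factors (1,1,1,1).

The boundary map ∂_2: C_2 → C_1 sends each 2-simplex [p,q,r] to [q,r] − [p,r] + [p,q]. For instance
  ∂bcd = cd − bd + bc,
  ∂bce = ce − be + bc.
This gives a 10×5 integer matrix of rank 5; reducing to Smith normal form yields diagonal entries (1,1,1,1,1).

Reading off H_k = ker ∂_k / im ∂_{k+1}:

  H_2: rank ker ∂_2 − rank ∂_3 = (5 − 5) − 0 = 0, and there is no ∂_3, so H_2 = 0.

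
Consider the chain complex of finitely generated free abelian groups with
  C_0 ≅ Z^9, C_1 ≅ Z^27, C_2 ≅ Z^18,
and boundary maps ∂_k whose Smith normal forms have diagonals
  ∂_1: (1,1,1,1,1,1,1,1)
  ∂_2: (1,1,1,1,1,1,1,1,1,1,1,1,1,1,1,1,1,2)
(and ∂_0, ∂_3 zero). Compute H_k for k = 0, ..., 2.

H_0 = Z,  H_1 = Z ⊕ Z/2Z,  H_2 = 0.

H_0: b_0 = 9 − 0 − 8 = 1; torsion from ∂_1 factors > 1: none. So H_0 = Z.
H_1: b_1 = 27 − 8 − 18 = 1; torsion from ∂_2 factors > 1: [2]. So H_1 = Z ⊕ Z/2Z.
H_2: b_2 = 18 − 18 − 0 = 0; torsion from ∂_3 factors > 1: none. So H_2 = 0.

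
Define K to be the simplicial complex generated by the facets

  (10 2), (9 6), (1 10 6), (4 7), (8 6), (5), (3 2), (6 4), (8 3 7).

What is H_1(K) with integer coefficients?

Fix the vertex order 1 < 2 < 3 < 4 < 5 < 6 < 7 < 8 < 9 < 10 and write every simplex with vertices in increasing order. Then dim K = 2 and the simplices of K are:

  0-simplices (10): [1], [2], [3], [4], [5], [6], [7], [8], [9], [10]
  1-simplices (12): [1,6], [1,10], [2,3], [2,10], [3,7], [3,8], [4,6], [4,7], [6,8], [6,9], [6,10], [7,8]
  2-simplices (2): [1,6,10], [3,7,8]

so the chain groups are C_0 ≅ Z^10, C_1 ≅ Z^12, C_2 ≅ Z^2.

∂_1: C_1 → C_0 is given by ∂[p,q] = [q] − [p]. For instance
  ∂[6,8] = [8] − [6].
The 10×12 boundary matrix has rank 8 and Smith normal form diag(1,1,1,1,1,1,1,1).

∂_2: C_2 → C_1 acts by ∂[p,q,r] = [q,r] − [p,r] + [p,q]. For instance
  ∂[3,7,8] = [7,8] − [3,8] + [3,7],
  ∂[1,6,10] = [6,10] − [1,10] + [1,6].
As a 12×2 matrix over Z this has rank 2, with invariant factors (1,1).

Reading off H_k = ker ∂_k / im ∂_{k+1}:

  H_1: rank ker ∂_1 − rank ∂_2 = (12 − 8) − 2 = 2, and the invariant factors of ∂_2 are all 1, so H_1 = Z^2.

H_1 ≅ Z^2.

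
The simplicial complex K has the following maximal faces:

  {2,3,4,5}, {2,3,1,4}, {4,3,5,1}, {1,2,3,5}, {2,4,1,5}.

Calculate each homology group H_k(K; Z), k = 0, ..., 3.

H_0 ≅ Z,  H_1 = 0,  H_2 = 0,  H_3 ≅ Z.

K has 5 vertices, 10 edges, 10 triangles, 5 3-simplices.
rank ∂_0 = 0, rank ∂_1 = 4 ⇒ b_0 = 5 − 0 − 4 = 1; all invariant factors of ∂_1 are 1 so no torsion. So H_0 = Z.
rank ∂_1 = 4, rank ∂_2 = 6 ⇒ b_1 = 10 − 4 − 6 = 0; all invariant factors of ∂_2 are 1 so no torsion. So H_1 = 0.
rank ∂_2 = 6, rank ∂_3 = 4 ⇒ b_2 = 10 − 6 − 4 = 0; all invariant factors of ∂_3 are 1 so no torsion. So H_2 = 0.
rank ∂_3 = 4, rank ∂_4 = 0 ⇒ b_3 = 5 − 4 − 0 = 1. So H_3 = Z.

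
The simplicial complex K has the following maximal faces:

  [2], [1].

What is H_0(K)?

H_0 ≅ Z^2.

We work with the vertex ordering 1 < 2. The simplices of K, each written with vertices in increasing order, are:

  0-simplices (2): [1], [2]

Hence C_0 ≅ Z^2.

Now H_k = ker ∂_k / im ∂_{k+1}, so:

  H_0: rank C_0 − rank ∂_1 = 2 − 0 = 2, and there is no ∂_1, so H_0 = Z^2.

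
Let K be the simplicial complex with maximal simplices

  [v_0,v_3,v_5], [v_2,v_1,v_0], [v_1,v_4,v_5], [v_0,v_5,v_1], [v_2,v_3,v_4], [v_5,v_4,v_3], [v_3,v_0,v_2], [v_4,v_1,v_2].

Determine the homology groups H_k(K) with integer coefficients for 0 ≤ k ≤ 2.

Fix the vertex order v_0 < v_1 < v_2 < v_3 < v_4 < v_5 and write every simplex with vertices in increasing order. Then dim K = 2 and the simplices of K are:

  0-simplices (6): [v_0], [v_1], [v_2], [v_3], [v_4], [v_5]
  1-simplices (12): [v_0,v_1], [v_0,v_2], [v_0,v_3], [v_0,v_5], [v_1,v_2], [v_1,v_4], [v_1,v_5], [v_2,v_3], [v_2,v_4], [v_3,v_4], [v_3,v_5], [v_4,v_5]
  2-simplices (8): [v_0,v_1,v_2], [v_0,v_1,v_5], [v_0,v_2,v_3], [v_0,v_3,v_5], [v_1,v_2,v_4], [v_1,v_4,v_5], [v_2,v_3,v_4], [v_3,v_4,v_5]

Hence C_0 ≅ Z^6, C_1 ≅ Z^12, C_2 ≅ Z^8.

The boundary map ∂_1: C_1 → C_0 sends each edge [p,q] (with p < q) to q − p. For instance
  ∂[v_4,v_5] = [v_5] − [v_4].
The 6×12 boundary matrix has rank 5 and Smith normal form diag(1,1,1,1,1).

The boundary map ∂_2: C_2 → C_1 sends each 2-simplex [p,q,r] to [q,r] − [p,r] + [p,q]. For instance
  ∂[v_0,v_3,v_5] = [v_3,v_5] − [v_0,v_5] + [v_0,v_3],
  ∂[v_0,v_1,v_5] = [v_1,v_5] − [v_0,v_5] + [v_0,v_1].
As a 12×8 matrix over Z this has rank 7, with invariant factors (1,1,1,1,1,1,1).

From H_k ≅ ker(∂_k) / im(∂_{k+1}) we obtain:

  H_0: rank C_0 − rank ∂_1 = 6 − 5 = 1, and the invariant factors of ∂_1 are all 1, so H_0 = Z.
  H_1: rank ker ∂_1 − rank ∂_2 = (12 − 5) − 7 = 0, and the invariant factors of ∂_2 are all 1, so H_1 = 0.
  H_2: rank ker ∂_2 − rank ∂_3 = (8 − 7) − 0 = 1, and there is no ∂_3, so H_2 = Z.

H_0 ≅ Z,  H_1 = 0,  H_2 ≅ Z.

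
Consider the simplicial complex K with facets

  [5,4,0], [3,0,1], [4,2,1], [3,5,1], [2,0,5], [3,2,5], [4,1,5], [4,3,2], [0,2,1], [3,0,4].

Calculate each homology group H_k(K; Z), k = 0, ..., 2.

Take the total order 0 < 1 < 2 < 3 < 4 < 5 on the vertex set. Then K (dimension 2) consists of the simplices:

  0-simplices (6): [0], [1], [2], [3], [4], [5]
  1-simplices (15): [0,1], [0,2], [0,3], [0,4], [0,5], [1,2], [1,3], [1,4], [1,5], [2,3], [2,4], [2,5], [3,4], [3,5], [4,5]
  2-simplices (10): [0,1,2], [0,1,3], [0,2,5], [0,3,4], [0,4,5], [1,2,4], [1,3,5], [1,4,5], [2,3,4], [2,3,5]

giving chain groups C_0 ≅ Z^6, C_1 ≅ Z^15, C_2 ≅ Z^10.

Boundary ∂_1: C_1 → C_0 is given by ∂[p,q] = [q] − [p].
As a 6×15 matrix over Z this has rank 5, with invariant factors (1,1,1,1,1).

Boundary ∂_2: C_2 → C_1 acts by ∂[p,q,r] = [q,r] − [p,r] + [p,q]. For instance
  ∂[2,3,4] = [3,4] − [2,4] + [2,3],
  ∂[0,1,2] = [1,2] − [0,2] + [0,1].
As a 15×10 matrix over Z this has rank 10, with invariant factors (1,1,1,1,1,1,1,1,1,2).

Reading off H_k = ker ∂_k / im ∂_{k+1}:

  H_0: rank C_0 − rank ∂_1 = 6 − 5 = 1, and the invariant factors of ∂_1 are all 1, so H_0 ≅ Z.
  H_1: rank ker ∂_1 − rank ∂_2 = (15 − 5) − 10 = 0, and ∂_2 has invariant factor 2 > 1, so H_1 ≅ Z/2.
  H_2: rank ker ∂_2 − rank ∂_3 = (10 − 10) − 0 = 0, and there is no ∂_3, so H_2 ≅ 0.

H_0 ≅ Z,  H_1 ≅ Z/2,  H_2 = 0.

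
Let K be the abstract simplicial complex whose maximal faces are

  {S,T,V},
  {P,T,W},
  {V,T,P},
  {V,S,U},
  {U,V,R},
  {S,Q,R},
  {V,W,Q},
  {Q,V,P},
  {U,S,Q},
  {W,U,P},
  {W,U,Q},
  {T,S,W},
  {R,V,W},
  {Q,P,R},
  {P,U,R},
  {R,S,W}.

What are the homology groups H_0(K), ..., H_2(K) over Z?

Fix the vertex order P < Q < R < S < T < U < V < W and write every simplex with vertices in increasing order. Then dim K = 2 and the simplices of K are:

  0-simplices (8): P, Q, R, S, T, U, V, W
  1-simplices (24): PQ, PR, PT, PU, PV, PW, QR, QS, QU, QV, QW, RS, RU, RV, RW, ST, SU, SV, SW, TV, TW, UV, UW, VW
  2-simplices (16): PQR, PQV, PRU, PTV, PTW, PUW, QRS, QSU, QUW, QVW, RSW, RUV, RVW, STV, STW, SUV

Hence C_0 ≅ Z^8, C_1 ≅ Z^24, C_2 ≅ Z^16.

The boundary map ∂_1: C_1 → C_0 maps an edge to its endpoints' difference, ∂[p,q] = q − p. For instance
  ∂PW = W − P.
The resulting 8×24 matrix has rank 7, and its Smith normal form has invariant factors (1,1,1,1,1,1,1).

Boundary ∂_2: C_2 → C_1 sends each 2-simplex [p,q,r] to [q,r] − [p,r] + [p,q]. For instance
  ∂QUW = UW − QW + QU,
  ∂RSW = SW − RW + RS.
The resulting 24×16 matrix has rank 15, and its Smith normal form has invariant factors (1,1,1,1,1,1,1,1,1,1,1,1,1,1,1).

Now H_k = ker ∂_k / im ∂_{k+1}, so:

  H_0: rank C_0 − rank ∂_1 = 8 − 7 = 1, and the invariant factors of ∂_1 are all 1, so H_0 = Z.
  H_1: rank ker ∂_1 − rank ∂_2 = (24 − 7) − 15 = 2, and the invariant factors of ∂_2 are all 1, so H_1 = Z^2.
  H_2: rank ker ∂_2 − rank ∂_3 = (16 − 15) − 0 = 1, and there is no ∂_3, so H_2 = Z.

H_0 = Z,  H_1 = Z^2,  H_2 = Z.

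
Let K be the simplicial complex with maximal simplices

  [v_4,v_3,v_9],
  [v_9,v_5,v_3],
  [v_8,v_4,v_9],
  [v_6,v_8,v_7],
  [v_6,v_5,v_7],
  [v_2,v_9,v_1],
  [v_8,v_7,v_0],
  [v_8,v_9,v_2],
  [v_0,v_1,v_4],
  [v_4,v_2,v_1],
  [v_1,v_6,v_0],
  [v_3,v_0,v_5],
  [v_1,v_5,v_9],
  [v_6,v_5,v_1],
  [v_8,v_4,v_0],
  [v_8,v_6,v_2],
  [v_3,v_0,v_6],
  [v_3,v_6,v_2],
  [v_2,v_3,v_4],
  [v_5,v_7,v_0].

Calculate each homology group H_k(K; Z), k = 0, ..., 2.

H_0 = Z,  H_1 = Z × Z/2,  H_2 = 0.

We work with the vertex ordering v_0 < v_1 < v_2 < v_3 < v_4 < v_5 < v_6 < v_7 < v_8 < v_9. The simplices of K, each written with vertices in increasing order, are:

  0-simplices (10): [v_0], [v_1], [v_2], [v_3], [v_4], [v_5], [v_6], [v_7], [v_8], [v_9]
  1-simplices (30): (30 of them)
  2-simplices (20): (20 of them)

Hence C_0 ≅ Z^10, C_1 ≅ Z^30, C_2 ≅ Z^20.

Boundary ∂_1: C_1 → C_0 sends each edge [p,q] (with p < q) to q − p. For instance
  ∂[v_1,v_2] = [v_2] − [v_1].
The resulting 10×30 matrix has rank 9, and its Smith normal form has invariant factors (1,1,1,1,1,1,1,1,1).

∂_2: C_2 → C_1 acts by ∂[p,q,r] = [q,r] − [p,r] + [p,q]. For instance
  ∂[v_0,v_1,v_6] = [v_1,v_6] − [v_0,v_6] + [v_0,v_1],
  ∂[v_2,v_8,v_9] = [v_8,v_9] − [v_2,v_9] + [v_2,v_8].
The resulting 30×20 matrix has rank 20, and its Smith normal form has invariant factors (1,1,1,1,1,1,1,1,1,1,1,1,1,1,1,1,1,1,1,2).

Now H_k = ker ∂_k / im ∂_{k+1}, so:

  H_0: rank C_0 − rank ∂_1 = 10 − 9 = 1, and the invariant factors of ∂_1 are all 1, so H_0 ≅ Z.
  H_1: rank ker ∂_1 − rank ∂_2 = (30 − 9) − 20 = 1, and ∂_2 has invariant factor 2 > 1, so H_1 ≅ Z × Z/2.
  H_2: rank ker ∂_2 − rank ∂_3 = (20 − 20) − 0 = 0, and there is no ∂_3, so H_2 ≅ 0.

As a check, the Euler characteristic is 10 − 30 + 20 = 0, which agrees with 1 − 1 + 0 = 0.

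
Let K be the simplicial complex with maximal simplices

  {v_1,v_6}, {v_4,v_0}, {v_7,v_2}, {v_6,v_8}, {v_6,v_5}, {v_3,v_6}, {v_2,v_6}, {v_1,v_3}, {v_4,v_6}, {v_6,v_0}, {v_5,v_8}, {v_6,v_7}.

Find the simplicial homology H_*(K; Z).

H_0 ≅ Z,  H_1 ≅ Z^4.

Fix the vertex order v_0 < v_1 < v_2 < v_3 < v_4 < v_5 < v_6 < v_7 < v_8 and write every simplex with vertices in increasing order. Then dim K = 1 and the simplices of K are:

  0-simplices (9): [v_0], [v_1], [v_2], [v_3], [v_4], [v_5], [v_6], [v_7], [v_8]
  1-simplices (12): [v_0,v_4], [v_0,v_6], [v_1,v_3], [v_1,v_6], [v_2,v_6], [v_2,v_7], [v_3,v_6], [v_4,v_6], [v_5,v_6], [v_5,v_8], [v_6,v_7], [v_6,v_8]

so the chain groups are C_0 ≅ Z^9, C_1 ≅ Z^12.

∂_1: C_1 → C_0 sends each edge [p,q] (with p < q) to q − p.
This gives a 9×12 integer matrix of rank 8; reducing to Smith normal form yields diagonal entries (1,1,1,1,1,1,1,1).

Computing H_k = (kernel of ∂_k) / (image of ∂_{k+1}):

  H_0: rank C_0 − rank ∂_1 = 9 − 8 = 1, and the invariant factors of ∂_1 are all 1, so H_0 ≅ Z.
  H_1: rank ker ∂_1 − rank ∂_2 = (12 − 8) − 0 = 4, and there is no ∂_2, so H_1 ≅ Z^4.

(K is a triangulation of a wedge of 4 circles.)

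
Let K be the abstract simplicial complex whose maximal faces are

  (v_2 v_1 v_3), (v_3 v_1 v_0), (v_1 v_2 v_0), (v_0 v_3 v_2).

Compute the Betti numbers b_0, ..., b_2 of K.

We work with the vertex ordering v_0 < v_1 < v_2 < v_3. The simplices of K, each written with vertices in increasing order, are:

  0-simplices (4): [v_0], [v_1], [v_2], [v_3]
  1-simplices (6): [v_0,v_1], [v_0,v_2], [v_0,v_3], [v_1,v_2], [v_1,v_3], [v_2,v_3]
  2-simplices (4): [v_0,v_1,v_2], [v_0,v_1,v_3], [v_0,v_2,v_3], [v_1,v_2,v_3]

Hence C_0 ≅ Z^4, C_1 ≅ Z^6, C_2 ≅ Z^4.

The boundary map ∂_1: C_1 → C_0 sends each edge [p,q] (with p < q) to q − p. For instance
  ∂[v_0,v_1] = [v_1] − [v_0].
As a 4×6 matrix over Z this has rank 3, with invariant factors (1,1,1).

Boundary ∂_2: C_2 → C_1 sends each 2-simplex [p,q,r] to [q,r] − [p,r] + [p,q]. For instance
  ∂[v_1,v_2,v_3] = [v_2,v_3] − [v_1,v_3] + [v_1,v_2],
  ∂[v_0,v_1,v_2] = [v_1,v_2] − [v_0,v_2] + [v_0,v_1].
The resulting 6×4 matrix has rank 3, and its Smith normal form has invariant factors (1,1,1).

From H_k ≅ ker(∂_k) / im(∂_{k+1}) we obtain:

  H_0: rank C_0 − rank ∂_1 = 4 − 3 = 1, and the invariant factors of ∂_1 are all 1, so H_0 = Z.
  H_1: rank ker ∂_1 − rank ∂_2 = (6 − 3) − 3 = 0, and the invariant factors of ∂_2 are all 1, so H_1 = 0.
  H_2: rank ker ∂_2 − rank ∂_3 = (4 − 3) − 0 = 1, and there is no ∂_3, so H_2 = Z.

Hence the Betti numbers are b_0 = 1, b_1 = 0, b_2 = 1.

b_0 = 1, b_1 = 0, b_2 = 1.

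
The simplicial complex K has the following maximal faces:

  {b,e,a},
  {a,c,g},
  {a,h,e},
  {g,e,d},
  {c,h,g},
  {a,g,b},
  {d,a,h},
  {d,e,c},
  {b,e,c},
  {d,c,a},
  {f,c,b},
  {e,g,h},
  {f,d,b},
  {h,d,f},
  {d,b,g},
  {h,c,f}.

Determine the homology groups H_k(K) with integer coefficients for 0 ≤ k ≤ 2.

H_0 = Z,  H_1 = Z^2,  H_2 = Z.

Fix the vertex order a < b < c < d < e < f < g < h and write every simplex with vertices in increasing order. Then dim K = 2 and the simplices of K are:

  0-simplices (8): a, b, c, d, e, f, g, h
  1-simplices (24): ab, ac, ad, ae, ag, ah, bc, bd, be, bf, bg, cd, ce, cf, cg, ch, de, df, dg, dh, eg, eh, fh, gh
  2-simplices (16): abe, abg, acd, acg, adh, aeh, bce, bcf, bdf, bdg, cde, cfh, cgh, deg, dfh, egh

so the chain groups are C_0 ≅ Z^8, C_1 ≅ Z^24, C_2 ≅ Z^16.

∂_1: C_1 → C_0 sends each edge [p,q] (with p < q) to q − p.
The 8×24 boundary matrix has rank 7 and Smith normal form diag(1,1,1,1,1,1,1).

∂_2: C_2 → C_1 maps a triangle to the signed sum of its edges. For instance
  ∂egh = gh − eh + eg,
  ∂bdg = dg − bg + bd.
The 24×16 boundary matrix has rank 15 and Smith normal form diag(1,1,1,1,1,1,1,1,1,1,1,1,1,1,1).

Reading off H_k = ker ∂_k / im ∂_{k+1}:

  H_0: rank C_0 − rank ∂_1 = 8 − 7 = 1, and the invariant factors of ∂_1 are all 1, so H_0 ≅ Z.
  H_1: rank ker ∂_1 − rank ∂_2 = (24 − 7) − 15 = 2, and the invariant factors of ∂_2 are all 1, so H_1 ≅ Z^2.
  H_2: rank ker ∂_2 − rank ∂_3 = (16 − 15) − 0 = 1, and there is no ∂_3, so H_2 ≅ Z.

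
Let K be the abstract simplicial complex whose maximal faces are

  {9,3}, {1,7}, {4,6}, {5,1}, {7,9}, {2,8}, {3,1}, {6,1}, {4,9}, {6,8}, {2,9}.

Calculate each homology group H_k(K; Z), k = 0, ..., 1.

Order the vertices as 1 < 2 < 3 < 4 < 5 < 6 < 7 < 8 < 9. Listing each simplex with vertices in this order, K has dimension 1 with simplices:

  0-simplices (9): [1], [2], [3], [4], [5], [6], [7], [8], [9]
  1-simplices (11): [1,3], [1,5], [1,6], [1,7], [2,8], [2,9], [3,9], [4,6], [4,9], [6,8], [7,9]

so the chain groups are C_0 ≅ Z^9, C_1 ≅ Z^11.

The boundary map ∂_1: C_1 → C_0 is given by ∂[p,q] = [q] − [p]. For instance
  ∂[4,6] = [6] − [4].
The resulting 9×11 matrix has rank 8, and its Smith normal form has invariant factors (1,1,1,1,1,1,1,1).

Computing H_k = (kernel of ∂_k) / (image of ∂_{k+1}):

  H_0: rank C_0 − rank ∂_1 = 9 − 8 = 1, and the invariant factors of ∂_1 are all 1, so H_0 ≅ Z.
  H_1: rank ker ∂_1 − rank ∂_2 = (11 − 8) − 0 = 3, and there is no ∂_2, so H_1 ≅ Z^3.

As a check, the Euler characteristic is 9 − 11 = -2, which agrees with 1 − 3 = -2.

H_0 ≅ Z,  H_1 ≅ Z^3.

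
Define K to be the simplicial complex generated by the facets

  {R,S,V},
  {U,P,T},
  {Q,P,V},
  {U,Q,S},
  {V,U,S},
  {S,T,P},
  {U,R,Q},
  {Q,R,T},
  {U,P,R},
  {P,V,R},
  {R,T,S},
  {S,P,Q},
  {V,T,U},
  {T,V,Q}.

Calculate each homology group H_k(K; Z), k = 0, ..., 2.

H_0 ≅ Z,  H_1 ≅ Z^2,  H_2 ≅ Z.

Fix the vertex order P < Q < R < S < T < U < V and write every simplex with vertices in increasing order. Then dim K = 2 and the simplices of K are:

  0-simplices (7): P, Q, R, S, T, U, V
  1-simplices (21): PQ, PR, PS, PT, PU, PV, QR, QS, QT, QU, QV, RS, RT, RU, RV, ST, SU, SV, TU, TV, UV
  2-simplices (14): PQS, PQV, PRU, PRV, PST, PTU, QRT, QRU, QSU, QTV, RST, RSV, SUV, TUV

giving chain groups C_0 ≅ Z^7, C_1 ≅ Z^21, C_2 ≅ Z^14.

∂_1: C_1 → C_0 is given by ∂[p,q] = [q] − [p].
This gives a 7×21 integer matrix of rank 6; reducing to Smith normal form yields diagonal entries (1,1,1,1,1,1).

The boundary map ∂_2: C_2 → C_1 acts by ∂[p,q,r] = [q,r] − [p,r] + [p,q]. For instance
  ∂PQV = QV − PV + PQ,
  ∂RST = ST − RT + RS.
As a 21×14 matrix over Z this has rank 13, with invariant factors (1,1,1,1,1,1,1,1,1,1,1,1,1).

From H_k ≅ ker(∂_k) / im(∂_{k+1}) we obtain:

  H_0: rank C_0 − rank ∂_1 = 7 − 6 = 1, and the invariant factors of ∂_1 are all 1, so H_0 = Z.
  H_1: rank ker ∂_1 − rank ∂_2 = (21 − 6) − 13 = 2, and the invariant factors of ∂_2 are all 1, so H_1 = Z^2.
  H_2: rank ker ∂_2 − rank ∂_3 = (14 − 13) − 0 = 1, and there is no ∂_3, so H_2 = Z.

As a check, the Euler characteristic is 7 − 21 + 14 = 0, which agrees with 1 − 2 + 1 = 0.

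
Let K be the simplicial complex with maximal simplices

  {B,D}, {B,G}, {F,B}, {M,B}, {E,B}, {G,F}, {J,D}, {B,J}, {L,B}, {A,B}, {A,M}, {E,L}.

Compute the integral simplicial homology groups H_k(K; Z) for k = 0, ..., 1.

We work with the vertex ordering A < B < D < E < F < G < J < L < M. The simplices of K, each written with vertices in increasing order, are:

  0-simplices (9): A, B, D, E, F, G, J, L, M
  1-simplices (12): AB, AM, BD, BE, BF, BG, BJ, BL, BM, DJ, EL, FG

Hence C_0 ≅ Z^9, C_1 ≅ Z^12.

∂_1: C_1 → C_0 maps an edge to its endpoints' difference, ∂[p,q] = q − p. For instance
  ∂DJ = J − D.
This gives a 9×12 integer matrix of rank 8; reducing to Smith normal form yields diagonal entries (1,1,1,1,1,1,1,1).

Now H_k = ker ∂_k / im ∂_{k+1}, so:

  H_0: rank C_0 − rank ∂_1 = 9 − 8 = 1, and the invariant factors of ∂_1 are all 1, so H_0 ≅ Z.
  H_1: rank ker ∂_1 − rank ∂_2 = (12 − 8) − 0 = 4, and there is no ∂_2, so H_1 ≅ Z^4.

As a check, the Euler characteristic is 9 − 12 = -3, which agrees with 1 − 4 = -3.

H_0 ≅ Z,  H_1 ≅ Z^4.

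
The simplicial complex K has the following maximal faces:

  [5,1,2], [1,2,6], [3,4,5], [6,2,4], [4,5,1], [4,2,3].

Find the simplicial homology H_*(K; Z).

H_0 = Z,  H_1 = Z,  H_2 = 0.

Order the vertices as 1 < 2 < 3 < 4 < 5 < 6. Listing each simplex with vertices in this order, K has dimension 2 with simplices:

  0-simplices (6): [1], [2], [3], [4], [5], [6]
  1-simplices (12): [1,2], [1,4], [1,5], [1,6], [2,3], [2,4], [2,5], [2,6], [3,4], [3,5], [4,5], [4,6]
  2-simplices (6): [1,2,5], [1,2,6], [1,4,5], [2,3,4], [2,4,6], [3,4,5]

so the chain groups are C_0 ≅ Z^6, C_1 ≅ Z^12, C_2 ≅ Z^6.

Boundary ∂_1: C_1 → C_0 maps an edge to its endpoints' difference, ∂[p,q] = q − p. For instance
  ∂[1,6] = [6] − [1].
This gives a 6×12 integer matrix of rank 5; reducing to Smith normal form yields diagonal entries (1,1,1,1,1).

Boundary ∂_2: C_2 → C_1 acts by ∂[p,q,r] = [q,r] − [p,r] + [p,q]. For instance
  ∂[2,3,4] = [3,4] − [2,4] + [2,3],
  ∂[2,4,6] = [4,6] − [2,6] + [2,4].
The resulting 12×6 matrix has rank 6, and its Smith normal form has invariant factors (1,1,1,1,1,1).

Computing H_k = (kernel of ∂_k) / (image of ∂_{k+1}):

  H_0: rank C_0 − rank ∂_1 = 6 − 5 = 1, and the invariant factors of ∂_1 are all 1, so H_0 = Z.
  H_1: rank ker ∂_1 − rank ∂_2 = (12 − 5) − 6 = 1, and the invariant factors of ∂_2 are all 1, so H_1 = Z.
  H_2: rank ker ∂_2 − rank ∂_3 = (6 − 6) − 0 = 0, and there is no ∂_3, so H_2 = 0.

As a check, the Euler characteristic is 6 − 12 + 6 = 0, which agrees with 1 − 1 + 0 = 0.
(K is a triangulation of the cylinder S^1 x I.)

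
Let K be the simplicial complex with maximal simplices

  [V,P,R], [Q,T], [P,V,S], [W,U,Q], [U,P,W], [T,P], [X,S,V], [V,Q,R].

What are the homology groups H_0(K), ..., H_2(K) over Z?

We work with the vertex ordering P < Q < R < S < T < U < V < W < X. The simplices of K, each written with vertices in increasing order, are:

  0-simplices (9): P, Q, R, S, T, U, V, W, X
  1-simplices (16): PR, PS, PT, PU, PV, PW, QR, QT, QU, QV, QW, RV, SV, SX, UW, VX
  2-simplices (6): PRV, PSV, PUW, QRV, QUW, SVX

Hence C_0 ≅ Z^9, C_1 ≅ Z^16, C_2 ≅ Z^6.

The boundary map ∂_1: C_1 → C_0 maps an edge to its endpoints' difference, ∂[p,q] = q − p.
As a 9×16 matrix over Z this has rank 8, with invariant factors (1,1,1,1,1,1,1,1).

∂_2: C_2 → C_1 acts by ∂[p,q,r] = [q,r] − [p,r] + [p,q]. For instance
  ∂PRV = RV − PV + PR,
  ∂QUW = UW − QW + QU.
As a 16×6 matrix over Z this has rank 6, with invariant factors (1,1,1,1,1,1).

Computing H_k = (kernel of ∂_k) / (image of ∂_{k+1}):

  H_0: rank C_0 − rank ∂_1 = 9 − 8 = 1, and the invariant factors of ∂_1 are all 1, so H_0 = Z.
  H_1: rank ker ∂_1 − rank ∂_2 = (16 − 8) − 6 = 2, and the invariant factors of ∂_2 are all 1, so H_1 = Z^2.
  H_2: rank ker ∂_2 − rank ∂_3 = (6 − 6) − 0 = 0, and there is no ∂_3, so H_2 = 0.

As a check, the Euler characteristic is 9 − 16 + 6 = -1, which agrees with 1 − 2 + 0 = -1.

H_0 = Z,  H_1 = Z^2,  H_2 = 0.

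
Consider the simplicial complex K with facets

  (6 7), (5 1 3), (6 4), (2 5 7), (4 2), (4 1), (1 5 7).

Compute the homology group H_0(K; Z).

H_0 = Z.

Order the vertices as 1 < 2 < 3 < 4 < 5 < 6 < 7. Listing each simplex with vertices in this order, K has dimension 2 with simplices:

  0-simplices (7): [1], [2], [3], [4], [5], [6], [7]
  1-simplices (11): [1,3], [1,4], [1,5], [1,7], [2,4], [2,5], [2,7], [3,5], [4,6], [5,7], [6,7]
  2-simplices (3): [1,3,5], [1,5,7], [2,5,7]

giving chain groups C_0 ≅ Z^7, C_1 ≅ Z^11, C_2 ≅ Z^3.

Boundary ∂_1: C_1 → C_0 sends each edge [p,q] (with p < q) to q − p. For instance
  ∂[6,7] = [7] − [6].
This gives a 7×11 integer matrix of rank 6; reducing to Smith normal form yields diagonal entries (1,1,1,1,1,1).

Boundary ∂_2: C_2 → C_1 maps a triangle to the signed sum of its edges. For instance
  ∂[1,3,5] = [3,5] − [1,5] + [1,3],
  ∂[1,5,7] = [5,7] − [1,7] + [1,5].
The resulting 11×3 matrix has rank 3, and its Smith normal form has invariant factors (1,1,1).

Now H_k = ker ∂_k / im ∂_{k+1}, so:

  H_0: rank C_0 − rank ∂_1 = 7 − 6 = 1, and the invariant factors of ∂_1 are all 1, so H_0 = Z.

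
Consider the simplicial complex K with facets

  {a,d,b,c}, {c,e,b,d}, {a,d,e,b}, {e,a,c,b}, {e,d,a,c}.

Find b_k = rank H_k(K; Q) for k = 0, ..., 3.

We work with the vertex ordering a < b < c < d < e. The simplices of K, each written with vertices in increasing order, are:

  0-simplices (5): a, b, c, d, e
  1-simplices (10): ab, ac, ad, ae, bc, bd, be, cd, ce, de
  2-simplices (10): abc, abd, abe, acd, ace, ade, bcd, bce, bde, cde
  3-simplices (5): abcd, abce, abde, acde, bcde

giving chain groups C_0 ≅ Z^5, C_1 ≅ Z^10, C_2 ≅ Z^10, C_3 ≅ Z^5.

∂_1: C_1 → C_0 maps an edge to its endpoints' difference, ∂[p,q] = q − p. For instance
  ∂ae = e − a.
The resulting 5×10 matrix has rank 4, and its Smith normal form has invariant factors (1,1,1,1).

∂_2: C_2 → C_1 sends each 2-simplex [p,q,r] to [q,r] − [p,r] + [p,q]. For instance
  ∂bce = ce − be + bc,
  ∂acd = cd − ad + ac.
The 10×10 boundary matrix has rank 6 and Smith normal form diag(1,1,1,1,1,1).

The boundary map ∂_3: C_3 → C_2 sends each 3-simplex σ to the alternating sum Σ_i (−1)^i (σ with its i-th vertex removed). For instance
  ∂abce = bce − ace + abe − abc,
  ∂abcd = bcd − acd + abd − abc.
The 10×5 boundary matrix has rank 4 and Smith normal form diag(1,1,1,1).

Now H_k = ker ∂_k / im ∂_{k+1}, so:

  H_0: rank C_0 − rank ∂_1 = 5 − 4 = 1, and the invariant factors of ∂_1 are all 1, so H_0 = Z.
  H_1: rank ker ∂_1 − rank ∂_2 = (10 − 4) − 6 = 0, and the invariant factors of ∂_2 are all 1, so H_1 = 0.
  H_2: rank ker ∂_2 − rank ∂_3 = (10 − 6) − 4 = 0, and the invariant factors of ∂_3 are all 1, so H_2 = 0.
  H_3: rank ker ∂_3 − rank ∂_4 = (5 − 4) − 0 = 1, and there is no ∂_4, so H_3 = Z.

Hence the Betti numbers are b_0 = 1, b_1 = 0, b_2 = 0, b_3 = 1.

b_0 = 1, b_1 = 0, b_2 = 0, b_3 = 1.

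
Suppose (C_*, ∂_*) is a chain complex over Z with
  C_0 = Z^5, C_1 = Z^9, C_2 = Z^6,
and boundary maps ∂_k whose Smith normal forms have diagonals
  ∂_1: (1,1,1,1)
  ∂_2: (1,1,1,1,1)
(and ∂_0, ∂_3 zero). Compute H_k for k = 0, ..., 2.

H_0: b_0 = 5 − 0 − 4 = 1; torsion from ∂_1 factors > 1: none. So H_0 = Z.
H_1: b_1 = 9 − 4 − 5 = 0; torsion from ∂_2 factors > 1: none. So H_1 = 0.
H_2: b_2 = 6 − 5 − 0 = 1; torsion from ∂_3 factors > 1: none. So H_2 = Z.

H_0 = Z,  H_1 = 0,  H_2 = Z.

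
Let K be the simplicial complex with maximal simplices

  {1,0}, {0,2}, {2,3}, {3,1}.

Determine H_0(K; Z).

Fix the vertex order 0 < 1 < 2 < 3 and write every simplex with vertices in increasing order. Then dim K = 1 and the simplices of K are:

  0-simplices (4): [0], [1], [2], [3]
  1-simplices (4): [0,1], [0,2], [1,3], [2,3]

Hence C_0 ≅ Z^4, C_1 ≅ Z^4.

∂_1: C_1 → C_0 is given by ∂[p,q] = [q] − [p].
The 4×4 boundary matrix has rank 3 and Smith normal form diag(1,1,1).

Reading off H_k = ker ∂_k / im ∂_{k+1}:

  H_0: rank C_0 − rank ∂_1 = 4 − 3 = 1, and the invariant factors of ∂_1 are all 1, so H_0 ≅ Z.

H_0 ≅ Z.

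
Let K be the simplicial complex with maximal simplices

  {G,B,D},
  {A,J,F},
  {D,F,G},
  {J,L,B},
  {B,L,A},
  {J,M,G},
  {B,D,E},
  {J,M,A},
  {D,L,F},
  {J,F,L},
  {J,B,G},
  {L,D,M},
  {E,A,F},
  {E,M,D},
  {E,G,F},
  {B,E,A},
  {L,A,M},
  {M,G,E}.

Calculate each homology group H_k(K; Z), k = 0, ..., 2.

H_0 ≅ Z,  H_1 ≅ Z × Z/2,  H_2 = 0.

Order the vertices as A < B < D < E < F < G < J < L < M. Listing each simplex with vertices in this order, K has dimension 2 with simplices:

  0-simplices (9): A, B, D, E, F, G, J, L, M
  1-simplices (27): AB, AE, AF, AJ, AL, AM, BD, BE, BG, BJ, BL, DE, DF, DG, DL, DM, EF, EG, EM, FG, FJ, FL, GJ, GM, JL, JM, LM
  2-simplices (18): ABE, ABL, AEF, AFJ, AJM, ALM, BDE, BDG, BGJ, BJL, DEM, DFG, DFL, DLM, EFG, EGM, FJL, GJM

giving chain groups C_0 ≅ Z^9, C_1 ≅ Z^27, C_2 ≅ Z^18.

The boundary map ∂_1: C_1 → C_0 maps an edge to its endpoints' difference, ∂[p,q] = q − p. For instance
  ∂DM = M − D.
This gives a 9×27 integer matrix of rank 8; reducing to Smith normal form yields diagonal entries (1,1,1,1,1,1,1,1).

Boundary ∂_2: C_2 → C_1 acts by ∂[p,q,r] = [q,r] − [p,r] + [p,q]. For instance
  ∂ABE = BE − AE + AB,
  ∂AFJ = FJ − AJ + AF.
The 27×18 boundary matrix has rank 18 and Smith normal form diag(1,1,1,1,1,1,1,1,1,1,1,1,1,1,1,1,1,2).

Computing H_k = (kernel of ∂_k) / (image of ∂_{k+1}):

  H_0: rank C_0 − rank ∂_1 = 9 − 8 = 1, and the invariant factors of ∂_1 are all 1, so H_0 = Z.
  H_1: rank ker ∂_1 − rank ∂_2 = (27 − 8) − 18 = 1, and ∂_2 has invariant factor 2 > 1, so H_1 = Z × Z/2.
  H_2: rank ker ∂_2 − rank ∂_3 = (18 − 18) − 0 = 0, and there is no ∂_3, so H_2 = 0.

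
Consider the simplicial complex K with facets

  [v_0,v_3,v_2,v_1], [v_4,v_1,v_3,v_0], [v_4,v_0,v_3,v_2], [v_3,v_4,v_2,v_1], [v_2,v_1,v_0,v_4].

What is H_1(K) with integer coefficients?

We work with the vertex ordering v_0 < v_1 < v_2 < v_3 < v_4. The simplices of K, each written with vertices in increasing order, are:

  0-simplices (5): [v_0], [v_1], [v_2], [v_3], [v_4]
  1-simplices (10): [v_0,v_1], [v_0,v_2], [v_0,v_3], [v_0,v_4], [v_1,v_2], [v_1,v_3], [v_1,v_4], [v_2,v_3], [v_2,v_4], [v_3,v_4]
  2-simplices (10): [v_0,v_1,v_2], [v_0,v_1,v_3], [v_0,v_1,v_4], [v_0,v_2,v_3], [v_0,v_2,v_4], [v_0,v_3,v_4], [v_1,v_2,v_3], [v_1,v_2,v_4], [v_1,v_3,v_4], [v_2,v_3,v_4]
  3-simplices (5): [v_0,v_1,v_2,v_3], [v_0,v_1,v_2,v_4], [v_0,v_1,v_3,v_4], [v_0,v_2,v_3,v_4], [v_1,v_2,v_3,v_4]

so the chain groups are C_0 ≅ Z^5, C_1 ≅ Z^10, C_2 ≅ Z^10, C_3 ≅ Z^5.

The boundary map ∂_1: C_1 → C_0 maps an edge to its endpoints' difference, ∂[p,q] = q − p.
This gives a 5×10 integer matrix of rank 4; reducing to Smith normal form yields diagonal entries (1,1,1,1).

Boundary ∂_2: C_2 → C_1 maps a triangle to the signed sum of its edges. For instance
  ∂[v_2,v_3,v_4] = [v_3,v_4] − [v_2,v_4] + [v_2,v_3],
  ∂[v_1,v_2,v_4] = [v_2,v_4] − [v_1,v_4] + [v_1,v_2].
The 10×10 boundary matrix has rank 6 and Smith normal form diag(1,1,1,1,1,1).

The boundary map ∂_3: C_3 → C_2 sends each 3-simplex σ to the alternating sum Σ_i (−1)^i (σ with its i-th vertex removed). For instance
  ∂[v_0,v_2,v_3,v_4] = [v_2,v_3,v_4] − [v_0,v_3,v_4] + [v_0,v_2,v_4] − [v_0,v_2,v_3],
  ∂[v_0,v_1,v_3,v_4] = [v_1,v_3,v_4] − [v_0,v_3,v_4] + [v_0,v_1,v_4] − [v_0,v_1,v_3].
As a 10×5 matrix over Z this has rank 4, with invariant factors (1,1,1,1).

Reading off H_k = ker ∂_k / im ∂_{k+1}:

  H_1: rank ker ∂_1 − rank ∂_2 = (10 − 4) − 6 = 0, and the invariant factors of ∂_2 are all 1, so H_1 = 0.

(K is a triangulation of the 3-sphere S^3.)

H_1 = 0.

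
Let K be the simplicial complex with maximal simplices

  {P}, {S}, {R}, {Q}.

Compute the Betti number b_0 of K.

Take the total order P < Q < R < S on the vertex set. Then K (dimension 0) consists of the simplices:

  0-simplices (4): P, Q, R, S

giving chain groups C_0 ≅ Z^4.

From H_k ≅ ker(∂_k) / im(∂_{k+1}) we obtain:

  H_0: rank C_0 − rank ∂_1 = 4 − 0 = 4, and there is no ∂_1, so H_0 = Z^4.

Hence the Betti numbers are b_0 = 4.

b_0 = 4.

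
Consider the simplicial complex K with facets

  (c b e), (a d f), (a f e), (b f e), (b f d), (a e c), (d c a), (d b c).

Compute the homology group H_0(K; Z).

H_0 = Z.

We work with the vertex ordering a < b < c < d < e < f. The simplices of K, each written with vertices in increasing order, are:

  0-simplices (6): a, b, c, d, e, f
  1-simplices (12): ac, ad, ae, af, bc, bd, be, bf, cd, ce, df, ef
  2-simplices (8): acd, ace, adf, aef, bcd, bce, bdf, bef

Hence C_0 ≅ Z^6, C_1 ≅ Z^12, C_2 ≅ Z^8.

∂_1: C_1 → C_0 sends each edge [p,q] (with p < q) to q − p.
The resulting 6×12 matrix has rank 5, and its Smith normal form has invariant factors (1,1,1,1,1).

Boundary ∂_2: C_2 → C_1 acts by ∂[p,q,r] = [q,r] − [p,r] + [p,q]. For instance
  ∂bce = ce − be + bc,
  ∂acd = cd − ad + ac.
This gives a 12×8 integer matrix of rank 7; reducing to Smith normal form yields diagonal entries (1,1,1,1,1,1,1).

Computing H_k = (kernel of ∂_k) / (image of ∂_{k+1}):

  H_0: rank C_0 − rank ∂_1 = 6 − 5 = 1, and the invariant factors of ∂_1 are all 1, so H_0 ≅ Z.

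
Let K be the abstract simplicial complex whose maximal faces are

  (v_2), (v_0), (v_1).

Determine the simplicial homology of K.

H_0 = Z^3.

Fix the vertex order v_0 < v_1 < v_2 and write every simplex with vertices in increasing order. Then dim K = 0 and the simplices of K are:

  0-simplices (3): [v_0], [v_1], [v_2]

giving chain groups C_0 ≅ Z^3.

Now H_k = ker ∂_k / im ∂_{k+1}, so:

  H_0: rank C_0 − rank ∂_1 = 3 − 0 = 3, and there is no ∂_1, so H_0 = Z^3.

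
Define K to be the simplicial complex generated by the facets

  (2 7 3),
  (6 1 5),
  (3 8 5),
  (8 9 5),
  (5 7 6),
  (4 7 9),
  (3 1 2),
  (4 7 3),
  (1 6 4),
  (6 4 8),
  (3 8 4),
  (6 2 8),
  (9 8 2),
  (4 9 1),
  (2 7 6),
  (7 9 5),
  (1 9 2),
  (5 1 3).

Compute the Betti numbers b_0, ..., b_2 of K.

b_0 = 1, b_1 = 2, b_2 = 1.

Fix the vertex order 1 < 2 < 3 < 4 < 5 < 6 < 7 < 8 < 9 and write every simplex with vertices in increasing order. Then dim K = 2 and the simplices of K are:

  0-simplices (9): [1], [2], [3], [4], [5], [6], [7], [8], [9]
  1-simplices (27): (27 of them)
  2-simplices (18): [1,2,3], [1,2,9], [1,3,5], [1,4,6], [1,4,9], [1,5,6], [2,3,7], [2,6,7], [2,6,8], [2,8,9], [3,4,7], [3,4,8], [3,5,8], [4,6,8], [4,7,9], [5,6,7], [5,7,9], [5,8,9]

Hence C_0 ≅ Z^9, C_1 ≅ Z^27, C_2 ≅ Z^18.

∂_1: C_1 → C_0 maps an edge to its endpoints' difference, ∂[p,q] = q − p.
The resulting 9×27 matrix has rank 8, and its Smith normal form has invariant factors (1,1,1,1,1,1,1,1).

The boundary map ∂_2: C_2 → C_1 sends each 2-simplex [p,q,r] to [q,r] − [p,r] + [p,q]. For instance
  ∂[1,2,9] = [2,9] − [1,9] + [1,2],
  ∂[5,8,9] = [8,9] − [5,9] + [5,8].
The resulting 27×18 matrix has rank 17, and its Smith normal form has invariant factors (1,1,1,1,1,1,1,1,1,1,1,1,1,1,1,1,1).

Reading off H_k = ker ∂_k / im ∂_{k+1}:

  H_0: rank C_0 − rank ∂_1 = 9 − 8 = 1, and the invariant factors of ∂_1 are all 1, so H_0 = Z.
  H_1: rank ker ∂_1 − rank ∂_2 = (27 − 8) − 17 = 2, and the invariant factors of ∂_2 are all 1, so H_1 = Z^2.
  H_2: rank ker ∂_2 − rank ∂_3 = (18 − 17) − 0 = 1, and there is no ∂_3, so H_2 = Z.

(K is a triangulation of the torus T^2.)

Hence the Betti numbers are b_0 = 1, b_1 = 2, b_2 = 1.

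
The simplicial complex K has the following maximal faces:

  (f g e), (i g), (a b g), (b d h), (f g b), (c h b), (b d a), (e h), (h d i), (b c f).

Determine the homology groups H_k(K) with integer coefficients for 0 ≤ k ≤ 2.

Fix the vertex order a < b < c < d < e < f < g < h < i and write every simplex with vertices in increasing order. Then dim K = 2 and the simplices of K are:

  0-simplices (9): a, b, c, d, e, f, g, h, i
  1-simplices (18): ab, ad, ag, bc, bd, bf, bg, bh, cf, ch, dh, di, ef, eg, eh, fg, gi, hi
  2-simplices (8): abd, abg, bcf, bch, bdh, bfg, dhi, efg

giving chain groups C_0 ≅ Z^9, C_1 ≅ Z^18, C_2 ≅ Z^8.

Boundary ∂_1: C_1 → C_0 maps an edge to its endpoints' difference, ∂[p,q] = q − p. For instance
  ∂bc = c − b.
The 9×18 boundary matrix has rank 8 and Smith normal form diag(1,1,1,1,1,1,1,1).

∂_2: C_2 → C_1 sends each 2-simplex [p,q,r] to [q,r] − [p,r] + [p,q]. For instance
  ∂efg = fg − eg + ef,
  ∂abd = bd − ad + ab.
The resulting 18×8 matrix has rank 8, and its Smith normal form has invariant factors (1,1,1,1,1,1,1,1).

Reading off H_k = ker ∂_k / im ∂_{k+1}:

  H_0: rank C_0 − rank ∂_1 = 9 − 8 = 1, and the invariant factors of ∂_1 are all 1, so H_0 = Z.
  H_1: rank ker ∂_1 − rank ∂_2 = (18 − 8) − 8 = 2, and the invariant factors of ∂_2 are all 1, so H_1 = Z^2.
  H_2: rank ker ∂_2 − rank ∂_3 = (8 − 8) − 0 = 0, and there is no ∂_3, so H_2 = 0.

H_0 ≅ Z,  H_1 ≅ Z^2,  H_2 = 0.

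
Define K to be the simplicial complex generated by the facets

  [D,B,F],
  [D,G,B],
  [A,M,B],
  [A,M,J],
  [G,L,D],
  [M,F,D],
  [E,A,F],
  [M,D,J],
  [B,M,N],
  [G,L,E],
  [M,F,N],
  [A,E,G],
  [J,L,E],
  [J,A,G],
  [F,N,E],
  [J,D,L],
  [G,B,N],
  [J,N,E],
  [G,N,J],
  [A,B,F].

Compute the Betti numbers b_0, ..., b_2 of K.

Order the vertices as A < B < D < E < F < G < J < L < M < N. Listing each simplex with vertices in this order, K has dimension 2 with simplices:

  0-simplices (10): A, B, D, E, F, G, J, L, M, N
  1-simplices (30): AB, AE, AF, AG, AJ, AM, BD, BF, BG, BM, BN, DF, DG, DJ, DL, DM, EF, EG, EJ, EL, EN, FM, FN, GJ, GL, GN, JL, JM, JN, MN
  2-simplices (20): ABF, ABM, AEF, AEG, AGJ, AJM, BDF, BDG, BGN, BMN, DFM, DGL, DJL, DJM, EFN, EGL, EJL, EJN, FMN, GJN

Hence C_0 ≅ Z^10, C_1 ≅ Z^30, C_2 ≅ Z^20.

The boundary map ∂_1: C_1 → C_0 is given by ∂[p,q] = [q] − [p]. For instance
  ∂BF = F − B.
This gives a 10×30 integer matrix of rank 9; reducing to Smith normal form yields diagonal entries (1,1,1,1,1,1,1,1,1).

The boundary map ∂_2: C_2 → C_1 sends each 2-simplex [p,q,r] to [q,r] − [p,r] + [p,q]. For instance
  ∂AEF = EF − AF + AE,
  ∂EGL = GL − EL + EG.
The 30×20 boundary matrix has rank 20 and Smith normal form diag(1,1,1,1,1,1,1,1,1,1,1,1,1,1,1,1,1,1,1,2).

Computing H_k = (kernel of ∂_k) / (image of ∂_{k+1}):

  H_0: rank C_0 − rank ∂_1 = 10 − 9 = 1, and the invariant factors of ∂_1 are all 1, so H_0 = Z.
  H_1: rank ker ∂_1 − rank ∂_2 = (30 − 9) − 20 = 1, and ∂_2 has invariant factor 2 > 1, so H_1 = Z ⊕ Z/2.
  H_2: rank ker ∂_2 − rank ∂_3 = (20 − 20) − 0 = 0, and there is no ∂_3, so H_2 = 0.

Hence the Betti numbers are b_0 = 1, b_1 = 1, b_2 = 0.

b_0 = 1, b_1 = 1, b_2 = 0.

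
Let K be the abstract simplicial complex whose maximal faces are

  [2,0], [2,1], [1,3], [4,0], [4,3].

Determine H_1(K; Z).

H_1 ≅ Z.

K has 5 vertices, 5 edges.
rank ∂_1 = 4, rank ∂_2 = 0 ⇒ b_1 = 5 − 4 − 0 = 1. So H_1 = Z.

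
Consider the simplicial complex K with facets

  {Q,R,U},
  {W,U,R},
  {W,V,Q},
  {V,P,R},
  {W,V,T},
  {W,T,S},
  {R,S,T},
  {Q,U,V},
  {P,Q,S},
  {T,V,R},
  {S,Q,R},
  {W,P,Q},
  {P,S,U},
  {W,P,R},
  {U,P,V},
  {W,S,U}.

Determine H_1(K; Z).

Take the total order P < Q < R < S < T < U < V < W on the vertex set. Then K (dimension 2) consists of the simplices:

  0-simplices (8): P, Q, R, S, T, U, V, W
  1-simplices (24): PQ, PR, PS, PU, PV, PW, QR, QS, QU, QV, QW, RS, RT, RU, RV, RW, ST, SU, SW, TV, TW, UV, UW, VW
  2-simplices (16): PQS, PQW, PRV, PRW, PSU, PUV, QRS, QRU, QUV, QVW, RST, RTV, RUW, STW, SUW, TVW

Hence C_0 ≅ Z^8, C_1 ≅ Z^24, C_2 ≅ Z^16.

∂_1: C_1 → C_0 sends each edge [p,q] (with p < q) to q − p. For instance
  ∂TV = V − T.
The resulting 8×24 matrix has rank 7, and its Smith normal form has invariant factors (1,1,1,1,1,1,1).

Boundary ∂_2: C_2 → C_1 acts by ∂[p,q,r] = [q,r] − [p,r] + [p,q]. For instance
  ∂QVW = VW − QW + QV,
  ∂PQS = QS − PS + PQ.
As a 24×16 matrix over Z this has rank 15, with invariant factors (1,1,1,1,1,1,1,1,1,1,1,1,1,1,1).

Reading off H_k = ker ∂_k / im ∂_{k+1}:

  H_1: rank ker ∂_1 − rank ∂_2 = (24 − 7) − 15 = 2, and the invariant factors of ∂_2 are all 1, so H_1 = Z^2.

H_1 = Z^2.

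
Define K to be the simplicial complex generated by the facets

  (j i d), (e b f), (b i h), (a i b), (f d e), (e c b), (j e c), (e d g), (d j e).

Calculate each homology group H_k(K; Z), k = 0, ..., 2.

Take the total order a < b < c < d < e < f < g < h < i < j on the vertex set. Then K (dimension 2) consists of the simplices:

  0-simplices (10): a, b, c, d, e, f, g, h, i, j
  1-simplices (19): ab, ai, bc, be, bf, bh, bi, ce, cj, de, df, dg, di, dj, ef, eg, ej, hi, ij
  2-simplices (9): abi, bce, bef, bhi, cej, def, deg, dej, dij

giving chain groups C_0 ≅ Z^10, C_1 ≅ Z^19, C_2 ≅ Z^9.

Boundary ∂_1: C_1 → C_0 is given by ∂[p,q] = [q] − [p]. For instance
  ∂de = e − d.
The 10×19 boundary matrix has rank 9 and Smith normal form diag(1,1,1,1,1,1,1,1,1).

The boundary map ∂_2: C_2 → C_1 acts by ∂[p,q,r] = [q,r] − [p,r] + [p,q]. For instance
  ∂cej = ej − cj + ce,
  ∂bef = ef − bf + be.
The resulting 19×9 matrix has rank 9, and its Smith normal form has invariant factors (1,1,1,1,1,1,1,1,1).

Now H_k = ker ∂_k / im ∂_{k+1}, so:

  H_0: rank C_0 − rank ∂_1 = 10 − 9 = 1, and the invariant factors of ∂_1 are all 1, so H_0 ≅ Z.
  H_1: rank ker ∂_1 − rank ∂_2 = (19 − 9) − 9 = 1, and the invariant factors of ∂_2 are all 1, so H_1 ≅ Z.
  H_2: rank ker ∂_2 − rank ∂_3 = (9 − 9) − 0 = 0, and there is no ∂_3, so H_2 ≅ 0.

H_0 ≅ Z,  H_1 ≅ Z,  H_2 = 0.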